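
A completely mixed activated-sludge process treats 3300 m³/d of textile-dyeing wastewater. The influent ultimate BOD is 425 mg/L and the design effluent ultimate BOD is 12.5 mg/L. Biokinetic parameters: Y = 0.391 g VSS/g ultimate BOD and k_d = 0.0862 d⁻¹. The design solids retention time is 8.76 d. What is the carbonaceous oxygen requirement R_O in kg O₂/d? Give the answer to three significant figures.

Y_obs = Y / (1 + k_d θ_c) = 0.391 / (1 + 0.0862 × 8.76) = 0.391 / 1.755 = 0.2228.
Substrate removed = Q·(S₀ − S) = 3300 m³/d × (425 − 12.5) g/m³ = 1.36×10^6 g/d = 1361 kg/d.
P_X = Y_obs·Q·(S₀ − S) = 0.2228 × 1361 = 303.3 kg VSS/d.
Carbonaceous O₂ demand = substrate oxidised − cell-mass equivalent = 1361 − 1.42 × 303.3 = 930.6 kg O₂/d.

R_O ≈ 931 kg O₂/d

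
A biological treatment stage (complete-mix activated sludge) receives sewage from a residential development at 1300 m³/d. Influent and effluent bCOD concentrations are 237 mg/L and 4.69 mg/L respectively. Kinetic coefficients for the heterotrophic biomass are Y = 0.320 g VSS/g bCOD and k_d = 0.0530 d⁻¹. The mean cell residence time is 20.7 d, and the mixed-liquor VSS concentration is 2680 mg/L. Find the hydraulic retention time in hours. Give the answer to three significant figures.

Steady-state biomass mass balance: V·X·(1 + k_d·θ_c) = Y·Q·(S₀ − S)·θ_c, so V = 0.320 × 1300 × (237 − 4.69) × 20.7 / [2680 × (1 + 0.0530 × 20.7)] = 2×10^6 / 5620 = 355.9 m³.
Hydraulic retention time τ = V/Q = 355.9 / 1300 = 0.2738 d = 6.571 h.

τ ≈ 6.57 h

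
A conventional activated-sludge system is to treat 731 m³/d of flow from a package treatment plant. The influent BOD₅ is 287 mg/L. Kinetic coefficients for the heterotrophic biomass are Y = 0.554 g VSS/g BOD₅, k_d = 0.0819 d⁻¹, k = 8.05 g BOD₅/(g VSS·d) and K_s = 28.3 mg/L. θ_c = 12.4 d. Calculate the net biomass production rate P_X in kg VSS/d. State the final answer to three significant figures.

P_X ≈ 57.5 kg VSS/d

From the Monod/SRT balance for a CMAS, S = K_s·(1+k_d θ_c)/[θ_c·(Y k − k_d) − 1] = 28.3 × (1 + 0.0819 × 12.4) / [12.4 × (0.554 × 8.05 − 0.0819) − 1] = 57.04 / 53.28 = 1.070 mg/L.
Y_obs = Y / (1 + k_d θ_c) = 0.554 / (1 + 0.0819 × 12.4) = 0.554 / 2.016 = 0.2749.
ΔS = 287 − 1.07 = 285.9 mg/L, so the substrate removal rate is 731 × 285.9/1000 = 209.0 kg BOD₅/d.
Biomass produced: P_X = Y_obs·Q·ΔS = 0.2749 × 209.0 ≈ 57.45 kg VSS/d.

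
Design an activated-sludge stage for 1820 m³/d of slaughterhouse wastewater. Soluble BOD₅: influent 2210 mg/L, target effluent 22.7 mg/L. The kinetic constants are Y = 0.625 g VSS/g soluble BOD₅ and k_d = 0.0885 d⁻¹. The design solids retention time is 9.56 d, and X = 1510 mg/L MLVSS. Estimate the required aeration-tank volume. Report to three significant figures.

V ≈ 8530 m³

Rearranging the biomass balance for a CMAS with decay, V = Y·Q·ΔS·θ_c / [X·(1+k_d θ_c)] = 0.625 × 1820 × (2210 − 22.7) × 9.56 / [1510 × (1 + 0.0885 × 9.56)] = 2.38×10^7 / 2788 = 8533 m³.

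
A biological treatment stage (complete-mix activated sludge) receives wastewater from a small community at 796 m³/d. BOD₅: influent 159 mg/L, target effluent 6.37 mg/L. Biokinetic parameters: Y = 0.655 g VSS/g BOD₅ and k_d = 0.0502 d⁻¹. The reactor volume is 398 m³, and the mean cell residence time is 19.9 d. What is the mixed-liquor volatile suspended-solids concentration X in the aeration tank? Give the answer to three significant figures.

From V·X·(1 + k_d·θ_c) = Y·Q·(S₀ − S)·θ_c: X = 0.655 × 796 × (159 − 6.37) × 19.9 / [398 × (1 + 0.0502 × 19.9)] = 1990 mg/L.

X ≈ 1990 mg/L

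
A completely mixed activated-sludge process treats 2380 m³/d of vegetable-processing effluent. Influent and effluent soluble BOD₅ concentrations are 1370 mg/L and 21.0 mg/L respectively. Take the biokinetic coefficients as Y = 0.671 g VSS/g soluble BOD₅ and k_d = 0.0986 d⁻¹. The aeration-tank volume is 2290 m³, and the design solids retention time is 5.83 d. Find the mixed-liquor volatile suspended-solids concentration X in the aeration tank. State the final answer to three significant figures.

X ≈ 3480 mg/L

Solving the biomass balance for X: X = Y Q (S₀−S) θ_c / [V (1+k_d θ_c)] = 0.671 × 2380 × (1370 − 21.0) × 5.83 / [2290 × (1 + 0.0986 × 5.83)] = 3483 mg/L.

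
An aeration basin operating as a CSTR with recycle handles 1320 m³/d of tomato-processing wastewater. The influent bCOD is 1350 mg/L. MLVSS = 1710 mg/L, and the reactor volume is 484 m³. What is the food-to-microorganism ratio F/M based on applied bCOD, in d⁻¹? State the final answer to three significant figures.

F/M = Q·S₀ / (V·X) = 1320 × 1350 / (484.0 × 1710) = 2.153 g bCOD·(g VSS·d)⁻¹.

F/M ≈ 2.15 d⁻¹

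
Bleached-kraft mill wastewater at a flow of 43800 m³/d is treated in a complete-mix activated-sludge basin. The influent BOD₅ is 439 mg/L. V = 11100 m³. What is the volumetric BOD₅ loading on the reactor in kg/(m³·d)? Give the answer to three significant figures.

Volumetric loading L_v = Q·S₀ / V = 43800 × 439 g/m³ / 11100 m³ = 1732 g/(m³·d) = 1.732 kg BOD₅/(m³·d).

L_v ≈ 1.73 kg BOD₅/(m³·d)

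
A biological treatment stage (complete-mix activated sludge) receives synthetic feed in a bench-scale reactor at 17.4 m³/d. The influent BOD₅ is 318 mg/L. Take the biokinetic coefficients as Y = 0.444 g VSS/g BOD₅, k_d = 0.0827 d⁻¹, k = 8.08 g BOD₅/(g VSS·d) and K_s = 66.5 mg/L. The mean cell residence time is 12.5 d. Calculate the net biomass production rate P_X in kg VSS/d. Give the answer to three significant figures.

P_X ≈ 1.20 kg VSS/d

From the Monod/SRT balance for a CMAS, S = K_s·(1+k_d θ_c)/[θ_c·(Y k − k_d) − 1] = 66.5 × (1 + 0.0827 × 12.5) / [12.5 × (0.444 × 8.08 − 0.0827) − 1] = 135.2 / 42.81 = 3.159 mg/L.
Observed yield with endogenous decay: Y_obs = Y / (1 + k_d·θ_c) = 0.444 / (1 + 0.0827 × 12.5) = 0.444 / 2.034 = 0.2183 g VSS/g BOD₅.
Substrate removed = Q·(S₀ − S) = 17.4 m³/d × (318 − 3.16) g/m³ = 5.48×10^3 g/d = 5.478 kg/d.
So the net sludge growth is P_X = 0.2183 × 5.478 = 1.196 kg VSS/d.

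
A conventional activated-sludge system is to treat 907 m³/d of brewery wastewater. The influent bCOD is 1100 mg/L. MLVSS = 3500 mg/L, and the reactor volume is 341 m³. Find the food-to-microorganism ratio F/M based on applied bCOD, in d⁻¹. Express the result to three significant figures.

F/M = Q·S₀ / (V·X) = 907 × 1100 / (341.0 × 3500) = 0.8359 g bCOD·(g VSS·d)⁻¹.

F/M ≈ 0.836 d⁻¹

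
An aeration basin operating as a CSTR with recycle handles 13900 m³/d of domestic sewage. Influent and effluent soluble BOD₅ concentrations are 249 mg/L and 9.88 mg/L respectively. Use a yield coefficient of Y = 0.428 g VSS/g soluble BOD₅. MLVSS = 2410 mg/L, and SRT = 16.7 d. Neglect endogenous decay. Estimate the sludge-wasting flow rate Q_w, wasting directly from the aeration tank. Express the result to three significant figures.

Q_w ≈ 590 m³/d

With k_d = 0 the design equation reduces to V = Y Q (S₀−S) θ_c / X = 0.428 × 13900 × (249 − 9.88) × 16.7 / 2410 = 9858 m³.
With mixed-liquor wasting, θ_c = V/Q_w, so Q_w = V/θ_c = 9858/16.7 = 590.3 m³/d.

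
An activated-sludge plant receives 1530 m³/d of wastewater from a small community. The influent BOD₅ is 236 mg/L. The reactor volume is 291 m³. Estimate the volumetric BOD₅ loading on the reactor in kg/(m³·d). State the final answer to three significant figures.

L_v = Q S₀ / V = 1530 × 236 × 10⁻³ / 291.0 = 1.241 kg/(m³·d).

L_v ≈ 1.24 kg BOD₅/(m³·d)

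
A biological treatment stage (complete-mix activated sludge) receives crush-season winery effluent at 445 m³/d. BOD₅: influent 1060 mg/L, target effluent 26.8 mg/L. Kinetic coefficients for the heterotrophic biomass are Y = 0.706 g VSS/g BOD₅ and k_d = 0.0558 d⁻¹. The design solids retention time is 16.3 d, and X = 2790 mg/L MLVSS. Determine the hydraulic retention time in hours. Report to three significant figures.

τ ≈ 53.6 h

Rearranging the biomass balance for a CMAS with decay, V = Y·Q·ΔS·θ_c / [X·(1+k_d θ_c)] = 0.706 × 445 × (1060 − 26.8) × 16.3 / [2790 × (1 + 0.0558 × 16.3)] = 5.29×10^6 / 5328 = 993.1 m³.
Hydraulic retention time τ = V/Q = 993.1 / 445 = 2.232 d = 53.56 h.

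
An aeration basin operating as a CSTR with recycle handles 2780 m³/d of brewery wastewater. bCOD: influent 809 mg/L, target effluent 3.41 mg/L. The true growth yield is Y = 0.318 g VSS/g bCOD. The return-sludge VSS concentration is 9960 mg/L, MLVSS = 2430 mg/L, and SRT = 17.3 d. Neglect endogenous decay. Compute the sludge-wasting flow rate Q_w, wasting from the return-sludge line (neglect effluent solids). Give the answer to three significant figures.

Biomass mass balance (decay neglected): V·X = Y·Q·(S₀ − S)·θ_c, so V = 0.318 × 2780 × (809 − 3.41) × 17.3 / 2430 = 5070 m³.
θ_c = V·X/(Q_w·X_r) when wasting from the recycle, so Q_w = V·X/(θ_c·X_r) = 5070 × 2430 / (17.3 × 9960) = 71.50 m³/d.

Q_w ≈ 71.5 m³/d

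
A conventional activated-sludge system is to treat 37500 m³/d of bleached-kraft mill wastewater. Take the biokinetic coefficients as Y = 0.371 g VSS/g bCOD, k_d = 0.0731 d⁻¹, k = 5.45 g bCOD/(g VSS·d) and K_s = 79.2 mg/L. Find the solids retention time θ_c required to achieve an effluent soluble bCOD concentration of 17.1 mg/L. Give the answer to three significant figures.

From 1/θ_c = Y·k·S/(K_s + S) − k_d: Y·k·S/(K_s+S) = 0.371 × 5.45 × 17.1 / (79.2 + 17.1) = 0.3590 d⁻¹.
θ_c = 1/(μ − k_d) = 1/(0.3590 − 0.0731) = 1/0.2859 = 3.497 d.

θ_c ≈ 3.50 d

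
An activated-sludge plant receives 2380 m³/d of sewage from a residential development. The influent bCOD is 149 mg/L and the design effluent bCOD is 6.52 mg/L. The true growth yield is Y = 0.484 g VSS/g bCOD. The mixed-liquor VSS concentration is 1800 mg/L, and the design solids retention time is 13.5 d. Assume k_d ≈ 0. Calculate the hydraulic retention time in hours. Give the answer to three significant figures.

τ ≈ 12.4 h

V·X = Y·Q·ΔS·θ_c gives V = 0.484 × 2380 × (149 − 6.52) × 13.5 / 1800 = 1231 m³.
τ = V/Q = 1231/2380 = 0.5172 d, or 12.41 h.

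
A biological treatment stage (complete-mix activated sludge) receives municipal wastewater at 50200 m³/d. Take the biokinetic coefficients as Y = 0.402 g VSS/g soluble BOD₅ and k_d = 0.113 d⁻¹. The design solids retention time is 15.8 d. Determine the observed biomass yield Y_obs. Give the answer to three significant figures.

Y_obs ≈ 0.144 g VSS/g soluble BOD₅

Observed yield with endogenous decay: Y_obs = Y / (1 + k_d·θ_c) = 0.402 / (1 + 0.113 × 15.8) = 0.402 / 2.785 = 0.1443 g VSS/g soluble BOD₅.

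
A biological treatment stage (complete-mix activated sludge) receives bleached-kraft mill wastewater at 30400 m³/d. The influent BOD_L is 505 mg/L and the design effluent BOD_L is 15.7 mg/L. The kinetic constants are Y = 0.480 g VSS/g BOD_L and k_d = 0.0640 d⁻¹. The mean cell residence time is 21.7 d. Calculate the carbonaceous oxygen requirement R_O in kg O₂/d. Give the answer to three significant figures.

R_O ≈ 10600 kg O₂/d

The observed yield is Y_obs = Y/(1 + k_d·θ_c) = 0.480 / (1 + 0.0640 × 21.7) = 0.480 / 2.389 = 0.2009 g VSS per g BOD_L removed.
Q·(S₀ − S) = 30400 × (505 − 15.7) × 10⁻³ = 14875 kg/d removed.
P_X = Y_obs·Q·(S₀ − S) = 0.2009 × 14875 = 2989 kg VSS/d.
Carbonaceous O₂ demand = substrate oxidised − cell-mass equivalent = 14875 − 1.42 × 2989 = 10630 kg O₂/d.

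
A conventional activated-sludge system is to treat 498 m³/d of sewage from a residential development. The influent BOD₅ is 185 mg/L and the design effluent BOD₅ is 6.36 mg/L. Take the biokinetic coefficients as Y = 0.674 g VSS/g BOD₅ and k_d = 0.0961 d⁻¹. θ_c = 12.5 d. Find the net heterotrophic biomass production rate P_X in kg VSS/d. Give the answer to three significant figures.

P_X ≈ 27.2 kg VSS/d

Y_obs = Y / (1 + k_d θ_c) = 0.674 / (1 + 0.0961 × 12.5) = 0.674 / 2.201 = 0.3062.
Q·(S₀ − S) = 498 × (185 − 6.36) × 10⁻³ = 88.96 kg/d removed.
Net biomass production P_X = Y_obs × Q·(S₀ − S) = 0.3062 × 88.96 = 27.24 kg VSS/d.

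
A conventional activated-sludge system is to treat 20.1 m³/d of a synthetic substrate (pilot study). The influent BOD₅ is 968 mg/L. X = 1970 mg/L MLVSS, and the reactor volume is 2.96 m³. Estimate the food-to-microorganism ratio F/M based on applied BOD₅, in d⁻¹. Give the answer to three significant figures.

F/M ≈ 3.34 d⁻¹

F/M = applied load / biomass = Q·S₀/(V·X) = 20.1 × 968 / (2.960 × 1970) = 3.337 d⁻¹.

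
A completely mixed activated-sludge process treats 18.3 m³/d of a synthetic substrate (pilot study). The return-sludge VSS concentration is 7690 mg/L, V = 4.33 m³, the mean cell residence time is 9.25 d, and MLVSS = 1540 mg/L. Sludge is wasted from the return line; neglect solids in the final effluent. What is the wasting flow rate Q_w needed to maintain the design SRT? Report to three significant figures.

θ_c = V·X/(Q_w·X_r) when wasting from the recycle, so Q_w = V·X/(θ_c·X_r) = 4.330 × 1540 / (9.25 × 7690) = 0.09374 m³/d.

Q_w ≈ 0.0937 m³/d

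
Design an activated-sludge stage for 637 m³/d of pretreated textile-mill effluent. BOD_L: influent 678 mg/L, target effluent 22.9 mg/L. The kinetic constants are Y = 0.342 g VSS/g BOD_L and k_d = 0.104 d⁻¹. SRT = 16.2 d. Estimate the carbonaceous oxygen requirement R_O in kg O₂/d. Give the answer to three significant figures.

Y_obs = Y / (1 + k_d θ_c) = 0.342 / (1 + 0.104 × 16.2) = 0.342 / 2.685 = 0.1274.
Substrate removed = Q·(S₀ − S) = 637 m³/d × (678 − 22.9) g/m³ = 4.17×10^5 g/d = 417.3 kg/d.
Net sludge production P_X = 0.1274 × 417.3 = 53.16 kg VSS/d.
Carbonaceous O₂ demand = substrate oxidised − cell-mass equivalent = 417.3 − 1.42 × 53.16 = 341.8 kg O₂/d.

R_O ≈ 342 kg O₂/d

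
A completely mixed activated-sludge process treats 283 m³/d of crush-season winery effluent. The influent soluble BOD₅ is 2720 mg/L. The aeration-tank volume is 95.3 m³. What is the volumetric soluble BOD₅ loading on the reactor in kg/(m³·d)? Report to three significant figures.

L_v ≈ 8.08 kg soluble BOD₅/(m³·d)

L_v = Q S₀ / V = 283 × 2720 × 10⁻³ / 95.30 = 8.077 kg/(m³·d).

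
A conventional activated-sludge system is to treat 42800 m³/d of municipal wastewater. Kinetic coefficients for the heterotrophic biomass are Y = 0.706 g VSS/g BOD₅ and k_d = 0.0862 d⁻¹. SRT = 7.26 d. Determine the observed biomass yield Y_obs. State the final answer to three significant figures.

Y_obs ≈ 0.434 g VSS/g BOD₅

Y_obs = Y / (1 + k_d θ_c) = 0.706 / (1 + 0.0862 × 7.26) = 0.706 / 1.626 = 0.4342.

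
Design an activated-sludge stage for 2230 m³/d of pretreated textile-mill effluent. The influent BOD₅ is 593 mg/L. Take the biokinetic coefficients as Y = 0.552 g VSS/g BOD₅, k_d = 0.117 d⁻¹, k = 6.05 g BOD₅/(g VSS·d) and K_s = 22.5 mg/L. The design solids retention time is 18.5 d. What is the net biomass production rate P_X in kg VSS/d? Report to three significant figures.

From the Monod/SRT balance for a CMAS, S = K_s·(1+k_d θ_c)/[θ_c·(Y k − k_d) − 1] = 22.5 × (1 + 0.117 × 18.5) / [18.5 × (0.552 × 6.05 − 0.117) − 1] = 71.20 / 58.62 = 1.215 mg/L.
Correct the yield for decay: Y_obs = Y/(1 + k_d θ_c) = 0.552 / (1 + 0.117 × 18.5) = 0.552 / 3.165 = 0.1744.
Q·(S₀ − S) = 2230 × (593 − 1.21) × 10⁻³ = 1320 kg/d removed.
Biomass produced: P_X = Y_obs·Q·ΔS = 0.1744 × 1320 ≈ 230.2 kg VSS/d.

P_X ≈ 230 kg VSS/d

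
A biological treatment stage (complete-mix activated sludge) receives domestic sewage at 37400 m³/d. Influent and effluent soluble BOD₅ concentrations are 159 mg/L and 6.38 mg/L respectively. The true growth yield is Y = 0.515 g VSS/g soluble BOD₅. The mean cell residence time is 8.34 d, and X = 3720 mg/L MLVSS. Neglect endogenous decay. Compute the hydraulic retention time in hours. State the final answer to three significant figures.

V·X = Y·Q·ΔS·θ_c gives V = 0.515 × 37400 × (159 − 6.38) × 8.34 / 3720 = 6590 m³.
HRT = V/Q = 6590 m³ / 37400 m³·d⁻¹ = 0.1762 d × 24 = 4.229 h.

τ ≈ 4.23 h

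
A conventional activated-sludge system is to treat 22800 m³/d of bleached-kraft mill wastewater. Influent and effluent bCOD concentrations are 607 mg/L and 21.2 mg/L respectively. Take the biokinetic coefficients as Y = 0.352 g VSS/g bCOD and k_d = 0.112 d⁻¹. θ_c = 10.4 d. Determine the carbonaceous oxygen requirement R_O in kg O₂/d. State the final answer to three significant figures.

Observed yield with endogenous decay: Y_obs = Y / (1 + k_d·θ_c) = 0.352 / (1 + 0.112 × 10.4) = 0.352 / 2.165 = 0.1626 g VSS/g bCOD.
Q·(S₀ − S) = 22800 × (607 − 21.2) × 10⁻³ = 13356 kg/d removed.
Biomass synthesised: P_X = Y_obs × 13356 = 2172 kg VSS/d.
R_O = Q·(S₀ − S) − 1.42·P_X = 13356 − 1.42 × 2172 = 10272 kg O₂/d.

R_O ≈ 10300 kg O₂/d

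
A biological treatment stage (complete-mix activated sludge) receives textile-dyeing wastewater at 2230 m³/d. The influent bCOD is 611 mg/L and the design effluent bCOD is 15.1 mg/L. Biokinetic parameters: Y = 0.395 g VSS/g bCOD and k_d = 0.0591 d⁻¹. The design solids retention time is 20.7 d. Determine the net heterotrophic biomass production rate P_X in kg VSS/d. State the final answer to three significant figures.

The observed yield is Y_obs = Y/(1 + k_d·θ_c) = 0.395 / (1 + 0.0591 × 20.7) = 0.395 / 2.223 = 0.1777 g VSS per g bCOD removed.
ΔS = 611 − 15.1 = 595.9 mg/L, so the substrate removal rate is 2230 × 595.9/1000 = 1329 kg bCOD/d.
So the net sludge growth is P_X = 0.1777 × 1329 = 236.1 kg VSS/d.

P_X ≈ 236 kg VSS/d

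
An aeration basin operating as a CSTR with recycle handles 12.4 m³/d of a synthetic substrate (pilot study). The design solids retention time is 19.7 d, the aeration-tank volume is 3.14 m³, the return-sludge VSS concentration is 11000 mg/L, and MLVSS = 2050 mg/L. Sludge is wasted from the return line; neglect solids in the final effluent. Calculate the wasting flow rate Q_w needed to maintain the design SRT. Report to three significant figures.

Q_w = (V·X)/(θ_c X_r) = 3.140 × 2050 / (19.7 × 11000) = 0.02970 m³/d.

Q_w ≈ 0.0297 m³/d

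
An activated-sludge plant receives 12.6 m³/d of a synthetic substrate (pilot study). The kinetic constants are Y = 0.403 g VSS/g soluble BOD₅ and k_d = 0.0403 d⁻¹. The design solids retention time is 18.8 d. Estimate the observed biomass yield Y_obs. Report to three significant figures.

Y_obs ≈ 0.229 g VSS/g soluble BOD₅

The observed yield is Y_obs = Y/(1 + k_d·θ_c) = 0.403 / (1 + 0.0403 × 18.8) = 0.403 / 1.758 = 0.2293 g VSS per g soluble BOD₅ removed.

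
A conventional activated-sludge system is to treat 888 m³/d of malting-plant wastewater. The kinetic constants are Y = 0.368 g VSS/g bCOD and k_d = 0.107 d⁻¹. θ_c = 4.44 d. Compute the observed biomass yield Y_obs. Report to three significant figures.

Correct the yield for decay: Y_obs = Y/(1 + k_d θ_c) = 0.368 / (1 + 0.107 × 4.44) = 0.368 / 1.475 = 0.2495.

Y_obs ≈ 0.249 g VSS/g bCOD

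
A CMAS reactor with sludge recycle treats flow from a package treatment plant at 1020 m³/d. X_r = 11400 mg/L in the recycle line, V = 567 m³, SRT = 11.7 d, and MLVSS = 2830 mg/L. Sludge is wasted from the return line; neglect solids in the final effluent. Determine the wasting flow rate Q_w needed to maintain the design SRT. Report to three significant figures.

Q_w = (V·X)/(θ_c X_r) = 567.0 × 2830 / (11.7 × 11400) = 12.03 m³/d.

Q_w ≈ 12.0 m³/d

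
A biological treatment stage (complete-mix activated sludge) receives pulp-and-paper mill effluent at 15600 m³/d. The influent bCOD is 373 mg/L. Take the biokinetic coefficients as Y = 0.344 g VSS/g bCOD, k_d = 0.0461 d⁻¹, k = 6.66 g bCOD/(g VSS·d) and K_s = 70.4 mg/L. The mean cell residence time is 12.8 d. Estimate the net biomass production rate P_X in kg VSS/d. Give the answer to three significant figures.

P_X ≈ 1250 kg VSS/d

From the Monod/SRT balance for a CMAS, S = K_s·(1+k_d θ_c)/[θ_c·(Y k − k_d) − 1] = 70.4 × (1 + 0.0461 × 12.8) / [12.8 × (0.344 × 6.66 − 0.0461) − 1] = 111.9 / 27.74 = 4.036 mg/L.
Y_obs = Y / (1 + k_d θ_c) = 0.344 / (1 + 0.0461 × 12.8) = 0.344 / 1.590 = 0.2163.
Q·(S₀ − S) = 15600 × (373 − 4.04) × 10⁻³ = 5756 kg/d removed.
P_X = Y_obs · Q(S₀ − S) = 0.2163 × 5756 = 1245 kg VSS/d.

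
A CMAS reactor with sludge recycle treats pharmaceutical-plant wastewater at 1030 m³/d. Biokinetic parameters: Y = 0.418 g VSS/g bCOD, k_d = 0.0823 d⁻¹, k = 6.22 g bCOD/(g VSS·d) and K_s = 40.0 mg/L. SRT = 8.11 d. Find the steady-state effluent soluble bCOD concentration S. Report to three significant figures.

S ≈ 3.43 mg/L

Effluent substrate depends only on kinetics and SRT: S = K_s(1 + k_d θ_c) / [θ_c(Yk − k_d) − 1] = 40.0 × (1 + 0.0823 × 8.11) / [8.11 × (0.418 × 6.22 − 0.0823) − 1] = 66.70 / 19.42 = 3.435 mg/L.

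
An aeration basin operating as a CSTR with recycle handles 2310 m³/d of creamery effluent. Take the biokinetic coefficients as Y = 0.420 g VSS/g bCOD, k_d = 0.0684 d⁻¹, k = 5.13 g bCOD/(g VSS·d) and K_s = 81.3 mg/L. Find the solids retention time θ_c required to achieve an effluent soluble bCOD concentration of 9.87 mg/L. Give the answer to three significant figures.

From 1/θ_c = Y·k·S/(K_s + S) − k_d: Y·k·S/(K_s+S) = 0.420 × 5.13 × 9.87 / (81.3 + 9.87) = 0.2333 d⁻¹.
Then 1/θ_c = μ − k_d = 0.2333 − 0.0684 = 0.1649 d⁻¹, giving θ_c = 6.066 d.

θ_c ≈ 6.07 d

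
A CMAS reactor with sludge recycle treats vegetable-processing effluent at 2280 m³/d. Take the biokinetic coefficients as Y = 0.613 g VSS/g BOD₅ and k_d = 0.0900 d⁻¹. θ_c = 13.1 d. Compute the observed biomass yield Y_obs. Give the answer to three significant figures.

Y_obs ≈ 0.281 g VSS/g BOD₅

Observed yield with endogenous decay: Y_obs = Y / (1 + k_d·θ_c) = 0.613 / (1 + 0.0900 × 13.1) = 0.613 / 2.179 = 0.2813 g VSS/g BOD₅.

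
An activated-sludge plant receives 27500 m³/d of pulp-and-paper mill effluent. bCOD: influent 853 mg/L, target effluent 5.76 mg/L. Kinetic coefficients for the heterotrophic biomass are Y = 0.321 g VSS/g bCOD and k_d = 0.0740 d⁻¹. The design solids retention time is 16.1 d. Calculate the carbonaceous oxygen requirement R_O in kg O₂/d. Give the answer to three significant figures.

Observed yield with endogenous decay: Y_obs = Y / (1 + k_d·θ_c) = 0.321 / (1 + 0.0740 × 16.1) = 0.321 / 2.191 = 0.1465 g VSS/g bCOD.
Q·(S₀ − S) = 27500 × (853 − 5.76) × 10⁻³ = 23299 kg/d removed.
P_X = Y_obs·Q·(S₀ − S) = 0.1465 × 23299 = 3413 kg VSS/d.
R_O = Q·ΔS − 1.42 P_X = 23299 − 4846 = 18453 kg O₂/d.

R_O ≈ 18500 kg O₂/d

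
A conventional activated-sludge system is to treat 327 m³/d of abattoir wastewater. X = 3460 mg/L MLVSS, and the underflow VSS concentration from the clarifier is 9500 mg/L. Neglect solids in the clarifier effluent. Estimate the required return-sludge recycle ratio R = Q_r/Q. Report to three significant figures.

R ≈ 0.573

R = Q_r/Q = X/(X_r − X) = 3460 / (9500 − 3460) = 0.5728.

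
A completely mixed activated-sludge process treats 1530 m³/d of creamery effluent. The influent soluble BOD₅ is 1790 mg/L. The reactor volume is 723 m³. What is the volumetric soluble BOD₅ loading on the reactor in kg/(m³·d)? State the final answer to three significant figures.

L_v ≈ 3.79 kg soluble BOD₅/(m³·d)

Applied soluble BOD₅ load per unit volume = Q·S₀/V = (1530 × 1790/1000)/723.0 = 3.788 kg soluble BOD₅·m⁻³·d⁻¹.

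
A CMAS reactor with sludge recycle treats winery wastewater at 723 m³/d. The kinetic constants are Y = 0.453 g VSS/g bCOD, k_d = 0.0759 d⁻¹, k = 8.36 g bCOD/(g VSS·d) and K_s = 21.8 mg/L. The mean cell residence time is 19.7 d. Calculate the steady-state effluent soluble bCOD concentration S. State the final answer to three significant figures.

From the Monod/SRT balance for a CMAS, S = K_s·(1+k_d θ_c)/[θ_c·(Y k − k_d) − 1] = 21.8 × (1 + 0.0759 × 19.7) / [19.7 × (0.453 × 8.36 − 0.0759) − 1] = 54.40 / 72.11 = 0.7543 mg/L.

S ≈ 0.754 mg/L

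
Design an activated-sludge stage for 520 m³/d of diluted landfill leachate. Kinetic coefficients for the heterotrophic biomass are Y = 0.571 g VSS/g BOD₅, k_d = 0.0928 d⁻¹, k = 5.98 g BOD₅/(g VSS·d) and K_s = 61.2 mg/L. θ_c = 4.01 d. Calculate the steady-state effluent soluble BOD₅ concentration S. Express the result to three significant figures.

S ≈ 6.82 mg/L

Effluent substrate depends only on kinetics and SRT: S = K_s(1 + k_d θ_c) / [θ_c(Yk − k_d) − 1] = 61.2 × (1 + 0.0928 × 4.01) / [4.01 × (0.571 × 5.98 − 0.0928) − 1] = 83.97 / 12.32 = 6.816 mg/L.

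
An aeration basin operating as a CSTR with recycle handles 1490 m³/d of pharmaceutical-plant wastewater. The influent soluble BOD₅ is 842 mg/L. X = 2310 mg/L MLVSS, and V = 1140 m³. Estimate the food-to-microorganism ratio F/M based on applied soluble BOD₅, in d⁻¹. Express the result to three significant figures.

F/M = Q·S₀ / (V·X) = 1490 × 842 / (1140 × 2310) = 0.4764 g soluble BOD₅·(g VSS·d)⁻¹.

F/M ≈ 0.476 d⁻¹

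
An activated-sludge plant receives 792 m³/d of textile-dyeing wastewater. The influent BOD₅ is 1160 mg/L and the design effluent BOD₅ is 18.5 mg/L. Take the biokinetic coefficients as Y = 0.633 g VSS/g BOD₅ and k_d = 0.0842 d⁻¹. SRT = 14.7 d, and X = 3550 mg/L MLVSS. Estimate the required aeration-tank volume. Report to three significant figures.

Steady-state biomass mass balance: V·X·(1 + k_d·θ_c) = Y·Q·(S₀ − S)·θ_c, so V = 0.633 × 792 × (1160 − 18.5) × 14.7 / [3550 × (1 + 0.0842 × 14.7)] = 8.41×10^6 / 7944 = 1059 m³.

V ≈ 1060 m³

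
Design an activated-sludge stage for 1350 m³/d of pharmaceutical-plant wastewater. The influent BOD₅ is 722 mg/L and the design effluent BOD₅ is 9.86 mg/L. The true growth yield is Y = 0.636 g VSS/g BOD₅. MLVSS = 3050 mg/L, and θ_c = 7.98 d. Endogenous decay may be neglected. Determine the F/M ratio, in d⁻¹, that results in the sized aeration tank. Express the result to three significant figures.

Biomass mass balance (decay neglected): V·X = Y·Q·(S₀ − S)·θ_c, so V = 0.636 × 1350 × (722 − 9.86) × 7.98 / 3050 = 1600 m³.
Food-to-microorganism ratio F/M = Q S₀ / (V X) = 1350 × 722 / (1600 × 3050) = 0.1998 d⁻¹.

F/M ≈ 0.200 d⁻¹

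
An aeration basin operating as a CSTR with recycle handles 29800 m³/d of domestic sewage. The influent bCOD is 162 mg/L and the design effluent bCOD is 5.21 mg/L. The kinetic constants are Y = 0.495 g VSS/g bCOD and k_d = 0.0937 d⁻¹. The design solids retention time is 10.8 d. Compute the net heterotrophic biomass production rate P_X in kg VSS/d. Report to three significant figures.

The observed yield is Y_obs = Y/(1 + k_d·θ_c) = 0.495 / (1 + 0.0937 × 10.8) = 0.495 / 2.012 = 0.2460 g VSS per g bCOD removed.
Substrate removed = Q·(S₀ − S) = 29800 m³/d × (162 − 5.21) g/m³ = 4.67×10^6 g/d = 4672 kg/d.
P_X = Y_obs · Q(S₀ − S) = 0.2460 × 4672 = 1150 kg VSS/d.

P_X ≈ 1150 kg VSS/d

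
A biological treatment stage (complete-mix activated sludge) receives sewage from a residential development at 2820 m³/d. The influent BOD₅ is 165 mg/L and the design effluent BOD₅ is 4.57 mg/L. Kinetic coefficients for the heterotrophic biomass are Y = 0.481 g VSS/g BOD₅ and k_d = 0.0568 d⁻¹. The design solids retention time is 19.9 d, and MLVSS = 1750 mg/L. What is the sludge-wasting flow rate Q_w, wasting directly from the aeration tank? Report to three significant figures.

Rearranging the biomass balance for a CMAS with decay, V = Y·Q·ΔS·θ_c / [X·(1+k_d θ_c)] = 0.481 × 2820 × (165 − 4.57) × 19.9 / [1750 × (1 + 0.0568 × 19.9)] = 4.33×10^6 / 3728 = 1162 m³.
For wasting at MLVSS concentration, Q_w = V/θ_c = 1162/19.9 = 58.37 m³/d.

Q_w ≈ 58.4 m³/d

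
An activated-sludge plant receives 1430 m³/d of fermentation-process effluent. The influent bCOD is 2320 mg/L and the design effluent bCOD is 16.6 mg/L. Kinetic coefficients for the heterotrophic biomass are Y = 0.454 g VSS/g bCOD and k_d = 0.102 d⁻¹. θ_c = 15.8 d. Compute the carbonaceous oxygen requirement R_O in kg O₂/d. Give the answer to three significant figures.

Y_obs = Y / (1 + k_d θ_c) = 0.454 / (1 + 0.102 × 15.8) = 0.454 / 2.612 = 0.1738.
Mass of bCOD removed per day: Q(S₀ − S) = 1430 × 2303 g/m³ = 3294 kg/d.
P_X = Y_obs·Q·(S₀ − S) = 0.1738 × 3294 = 572.6 kg VSS/d.
R_O = Q·ΔS − 1.42 P_X = 3294 − 813.1 = 2481 kg O₂/d.

R_O ≈ 2480 kg O₂/d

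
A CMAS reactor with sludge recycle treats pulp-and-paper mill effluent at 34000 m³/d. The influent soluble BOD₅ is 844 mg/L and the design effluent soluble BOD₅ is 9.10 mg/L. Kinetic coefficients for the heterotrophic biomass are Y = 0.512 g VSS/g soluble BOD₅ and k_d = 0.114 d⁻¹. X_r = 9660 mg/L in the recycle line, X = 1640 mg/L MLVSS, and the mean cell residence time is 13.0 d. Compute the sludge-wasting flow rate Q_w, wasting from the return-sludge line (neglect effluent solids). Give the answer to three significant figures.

Steady-state biomass mass balance: V·X·(1 + k_d·θ_c) = Y·Q·(S₀ − S)·θ_c, so V = 0.512 × 34000 × (844 − 9.10) × 13.0 / [1640 × (1 + 0.114 × 13.0)] = 1.89×10^8 / 4070 = 46417 m³.
Wasting from the return line (neglecting effluent solids): Q_w = V·X / (θ_c·X_r) = 46417 × 1640 / (13.0 × 9660) = 606.2 m³/d.

Q_w ≈ 606 m³/d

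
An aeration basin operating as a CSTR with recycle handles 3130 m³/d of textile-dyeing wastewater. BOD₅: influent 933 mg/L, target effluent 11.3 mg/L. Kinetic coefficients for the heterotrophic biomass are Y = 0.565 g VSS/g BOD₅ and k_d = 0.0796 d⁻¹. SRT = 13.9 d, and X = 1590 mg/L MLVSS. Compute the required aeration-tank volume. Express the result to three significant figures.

Rearranging the biomass balance for a CMAS with decay, V = Y·Q·ΔS·θ_c / [X·(1+k_d θ_c)] = 0.565 × 3130 × (933 − 11.3) × 13.9 / [1590 × (1 + 0.0796 × 13.9)] = 2.27×10^7 / 3349 = 6765 m³.

V ≈ 6760 m³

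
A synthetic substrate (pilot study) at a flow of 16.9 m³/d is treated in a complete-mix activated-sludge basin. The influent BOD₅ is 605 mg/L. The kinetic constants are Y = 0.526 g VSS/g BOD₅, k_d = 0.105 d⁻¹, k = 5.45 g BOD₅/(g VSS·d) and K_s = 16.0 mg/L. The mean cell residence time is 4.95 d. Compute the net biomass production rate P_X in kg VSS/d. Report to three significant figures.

P_X ≈ 3.53 kg VSS/d

From the Monod/SRT balance for a CMAS, S = K_s·(1+k_d θ_c)/[θ_c·(Y k − k_d) − 1] = 16.0 × (1 + 0.105 × 4.95) / [4.95 × (0.526 × 5.45 − 0.105) − 1] = 24.32 / 12.67 = 1.919 mg/L.
Y_obs = Y / (1 + k_d θ_c) = 0.526 / (1 + 0.105 × 4.95) = 0.526 / 1.520 = 0.3461.
Substrate removed = Q·(S₀ − S) = 16.9 m³/d × (605 − 1.92) g/m³ = 1.02×10^4 g/d = 10.19 kg/d.
So the net sludge growth is P_X = 0.3461 × 10.19 = 3.528 kg VSS/d.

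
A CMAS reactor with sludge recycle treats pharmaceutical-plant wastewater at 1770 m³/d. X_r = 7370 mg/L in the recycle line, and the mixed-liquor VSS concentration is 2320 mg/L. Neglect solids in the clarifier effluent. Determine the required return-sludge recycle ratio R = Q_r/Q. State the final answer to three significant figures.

Solids balance on the clarifier gives (1+R)X = R·X_r, so R = X/(X_r − X) = 2320 / (7370 − 2320) = 0.4594.

R ≈ 0.459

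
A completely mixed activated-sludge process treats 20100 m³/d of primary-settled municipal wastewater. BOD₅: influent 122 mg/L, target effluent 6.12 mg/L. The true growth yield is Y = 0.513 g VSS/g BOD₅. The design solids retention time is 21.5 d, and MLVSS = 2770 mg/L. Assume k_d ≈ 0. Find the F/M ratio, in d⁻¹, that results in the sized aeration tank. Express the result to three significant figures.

F/M ≈ 0.0955 d⁻¹

With k_d = 0 the design equation reduces to V = Y Q (S₀−S) θ_c / X = 0.513 × 20100 × (122 − 6.12) × 21.5 / 2770 = 9274 m³.
F/M = applied load / biomass = Q·S₀/(V·X) = 20100 × 122 / (9274 × 2770) = 0.09545 d⁻¹.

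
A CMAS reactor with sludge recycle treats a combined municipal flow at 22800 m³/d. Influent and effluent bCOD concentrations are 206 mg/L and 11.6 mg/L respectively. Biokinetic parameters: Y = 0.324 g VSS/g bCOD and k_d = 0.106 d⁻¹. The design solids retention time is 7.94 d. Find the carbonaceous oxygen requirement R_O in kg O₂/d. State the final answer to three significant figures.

Correct the yield for decay: Y_obs = Y/(1 + k_d θ_c) = 0.324 / (1 + 0.106 × 7.94) = 0.324 / 1.842 = 0.1759.
Q·(S₀ − S) = 22800 × (206 − 11.6) × 10⁻³ = 4432 kg/d removed.
Biomass synthesised: P_X = Y_obs × 4432 = 779.8 kg VSS/d.
R_O = Q·ΔS − 1.42 P_X = 4432 − 1107 = 3325 kg O₂/d.

R_O ≈ 3330 kg O₂/d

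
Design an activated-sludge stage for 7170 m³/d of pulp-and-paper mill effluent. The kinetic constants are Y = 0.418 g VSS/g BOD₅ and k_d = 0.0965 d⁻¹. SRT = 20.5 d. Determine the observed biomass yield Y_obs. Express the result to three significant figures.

Observed yield with endogenous decay: Y_obs = Y / (1 + k_d·θ_c) = 0.418 / (1 + 0.0965 × 20.5) = 0.418 / 2.978 = 0.1404 g VSS/g BOD₅.

Y_obs ≈ 0.140 g VSS/g BOD₅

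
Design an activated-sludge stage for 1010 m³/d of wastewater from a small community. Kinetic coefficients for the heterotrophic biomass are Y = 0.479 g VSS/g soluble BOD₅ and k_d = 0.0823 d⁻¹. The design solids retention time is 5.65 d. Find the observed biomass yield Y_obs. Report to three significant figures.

Y_obs = Y / (1 + k_d θ_c) = 0.479 / (1 + 0.0823 × 5.65) = 0.479 / 1.465 = 0.3270.

Y_obs ≈ 0.327 g VSS/g soluble BOD₅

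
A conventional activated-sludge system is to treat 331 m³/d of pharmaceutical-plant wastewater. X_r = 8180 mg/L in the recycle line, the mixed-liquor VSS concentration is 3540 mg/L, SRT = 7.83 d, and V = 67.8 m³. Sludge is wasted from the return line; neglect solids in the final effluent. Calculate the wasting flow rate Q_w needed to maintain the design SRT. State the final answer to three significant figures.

Wasting from the return line (neglecting effluent solids): Q_w = V·X / (θ_c·X_r) = 67.80 × 3540 / (7.83 × 8180) = 3.747 m³/d.

Q_w ≈ 3.75 m³/d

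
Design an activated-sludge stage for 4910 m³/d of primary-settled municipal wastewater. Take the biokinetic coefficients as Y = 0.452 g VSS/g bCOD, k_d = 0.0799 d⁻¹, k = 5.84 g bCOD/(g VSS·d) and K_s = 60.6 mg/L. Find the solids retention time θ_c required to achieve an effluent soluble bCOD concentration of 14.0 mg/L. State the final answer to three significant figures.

At the target effluent, Y k S/(K_s+S) = 0.452×5.84×14.0/74.60 = 0.4954 d⁻¹.
Then 1/θ_c = μ − k_d = 0.4954 − 0.0799 = 0.4155 d⁻¹, giving θ_c = 2.407 d.

θ_c ≈ 2.41 d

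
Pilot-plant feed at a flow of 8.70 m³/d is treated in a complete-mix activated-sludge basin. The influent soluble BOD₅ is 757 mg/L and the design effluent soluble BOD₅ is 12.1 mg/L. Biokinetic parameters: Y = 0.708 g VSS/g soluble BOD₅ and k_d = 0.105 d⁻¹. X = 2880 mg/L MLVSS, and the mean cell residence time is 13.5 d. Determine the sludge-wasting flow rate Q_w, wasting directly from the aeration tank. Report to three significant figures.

Q_w ≈ 0.659 m³/d

Rearranging the biomass balance for a CMAS with decay, V = Y·Q·ΔS·θ_c / [X·(1+k_d θ_c)] = 0.708 × 8.70 × (757 − 12.1) × 13.5 / [2880 × (1 + 0.105 × 13.5)] = 6.19×10^4 / 6962 = 8.897 m³.
Wasting from the aeration tank: Q_w = V / θ_c = 8.897 / 13.5 = 0.6590 m³/d.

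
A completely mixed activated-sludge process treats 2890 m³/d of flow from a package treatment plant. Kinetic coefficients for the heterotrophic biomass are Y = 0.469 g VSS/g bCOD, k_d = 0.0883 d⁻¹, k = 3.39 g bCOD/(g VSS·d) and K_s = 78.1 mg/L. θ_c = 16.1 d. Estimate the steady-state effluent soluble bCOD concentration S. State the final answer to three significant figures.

S ≈ 8.16 mg/L

From the Monod/SRT balance for a CMAS, S = K_s·(1+k_d θ_c)/[θ_c·(Y k − k_d) − 1] = 78.1 × (1 + 0.0883 × 16.1) / [16.1 × (0.469 × 3.39 − 0.0883) − 1] = 189.1 / 23.18 = 8.161 mg/L.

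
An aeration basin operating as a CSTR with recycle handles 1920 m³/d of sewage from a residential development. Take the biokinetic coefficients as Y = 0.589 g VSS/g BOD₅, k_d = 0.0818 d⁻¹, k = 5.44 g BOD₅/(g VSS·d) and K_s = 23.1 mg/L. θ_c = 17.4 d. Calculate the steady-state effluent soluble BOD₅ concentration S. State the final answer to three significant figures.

From the Monod/SRT balance for a CMAS, S = K_s·(1+k_d θ_c)/[θ_c·(Y k − k_d) − 1] = 23.1 × (1 + 0.0818 × 17.4) / [17.4 × (0.589 × 5.44 − 0.0818) − 1] = 55.98 / 53.33 = 1.050 mg/L.

S ≈ 1.05 mg/L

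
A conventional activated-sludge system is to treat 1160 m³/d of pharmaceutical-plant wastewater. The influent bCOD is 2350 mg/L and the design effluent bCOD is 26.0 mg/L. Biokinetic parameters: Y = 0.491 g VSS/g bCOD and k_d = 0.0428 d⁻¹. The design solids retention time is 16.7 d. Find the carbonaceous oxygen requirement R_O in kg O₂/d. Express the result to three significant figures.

Correct the yield for decay: Y_obs = Y/(1 + k_d θ_c) = 0.491 / (1 + 0.0428 × 16.7) = 0.491 / 1.715 = 0.2863.
ΔS = 2350 − 26.0 = 2324 mg/L, so the substrate removal rate is 1160 × 2324/1000 = 2696 kg bCOD/d.
P_X = Y_obs·Q·(S₀ − S) = 0.2863 × 2696 = 771.9 kg VSS/d.
R_O = Q·(S₀ − S) − 1.42·P_X = 2696 − 1.42 × 771.9 = 1600 kg O₂/d.

R_O ≈ 1600 kg O₂/d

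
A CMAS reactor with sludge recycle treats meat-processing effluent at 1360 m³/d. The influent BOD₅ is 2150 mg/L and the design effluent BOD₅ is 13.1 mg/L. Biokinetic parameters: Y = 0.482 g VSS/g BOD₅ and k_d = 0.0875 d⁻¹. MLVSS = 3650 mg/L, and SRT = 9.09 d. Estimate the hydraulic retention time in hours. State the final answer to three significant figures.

Steady-state biomass mass balance: V·X·(1 + k_d·θ_c) = Y·Q·(S₀ − S)·θ_c, so V = 0.482 × 1360 × (2150 − 13.1) × 9.09 / [3650 × (1 + 0.0875 × 9.09)] = 1.27×10^7 / 6553 = 1943 m³.
Hydraulic retention time τ = V/Q = 1943 / 1360 = 1.429 d = 34.29 h.

τ ≈ 34.3 h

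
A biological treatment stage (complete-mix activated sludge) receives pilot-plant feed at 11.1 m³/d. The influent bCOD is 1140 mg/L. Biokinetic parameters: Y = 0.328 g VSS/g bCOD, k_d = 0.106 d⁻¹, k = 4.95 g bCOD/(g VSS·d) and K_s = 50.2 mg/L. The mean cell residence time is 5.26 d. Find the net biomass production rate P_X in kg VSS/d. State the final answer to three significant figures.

P_X ≈ 2.64 kg VSS/d

For a completely mixed reactor with recycle the Lawrence–McCarty relation gives S = K_s·(1 + k_d·θ_c) / [θ_c·(Y·k − k_d) − 1] = 50.2 × (1 + 0.106 × 5.26) / [5.26 × (0.328 × 4.95 − 0.106) − 1] = 78.19 / 6.983 = 11.20 mg/L.
Observed yield with endogenous decay: Y_obs = Y / (1 + k_d·θ_c) = 0.328 / (1 + 0.106 × 5.26) = 0.328 / 1.558 = 0.2106 g VSS/g bCOD.
Substrate removed = Q·(S₀ − S) = 11.1 m³/d × (1140 − 11.2) g/m³ = 1.25×10^4 g/d = 12.53 kg/d.
P_X = Y_obs · Q(S₀ − S) = 0.2106 × 12.53 = 2.639 kg VSS/d.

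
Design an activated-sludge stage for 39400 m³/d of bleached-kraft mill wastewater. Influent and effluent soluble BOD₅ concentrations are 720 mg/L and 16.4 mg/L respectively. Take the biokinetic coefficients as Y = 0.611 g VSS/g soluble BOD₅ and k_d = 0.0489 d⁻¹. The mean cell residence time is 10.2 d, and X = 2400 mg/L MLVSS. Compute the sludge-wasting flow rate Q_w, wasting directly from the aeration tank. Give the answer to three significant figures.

Q_w ≈ 4710 m³/d

Steady-state biomass mass balance: V·X·(1 + k_d·θ_c) = Y·Q·(S₀ − S)·θ_c, so V = 0.611 × 39400 × (720 − 16.4) × 10.2 / [2400 × (1 + 0.0489 × 10.2)] = 1.73×10^8 / 3597 = 48030 m³.
Wasting from the aeration tank: Q_w = V / θ_c = 48030 / 10.2 = 4709 m³/d.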